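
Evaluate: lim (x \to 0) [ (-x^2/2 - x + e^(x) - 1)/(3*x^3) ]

Direct substitution gives 0/0.
Apply L'Hôpital: lim (-x + e^(x) - 1)/(9*x^2), still 0/0.
Apply L'Hôpital: lim (e^(x) - 1)/(18*x), still 0/0.
After 3 applications of L'Hôpital's rule the quotient is (e^(x))/(18); substituting x = 0 gives 1/18.

1/18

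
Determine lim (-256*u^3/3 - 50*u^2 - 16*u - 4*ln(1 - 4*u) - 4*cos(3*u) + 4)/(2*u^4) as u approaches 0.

Substitution gives 0/0 (the numerator vanishes to order 4).
Expand each term to order u^4: the coefficient of u^4 in -4·ln(1 - 4u) is 256 and in -4·cos(3u) is -27/2.
Lower-order terms cancel with the polynomial part, so the numerator is (485/2)·u^4 + o(u^4), and the limit is (485/2)/(2) = 485/4.

485/4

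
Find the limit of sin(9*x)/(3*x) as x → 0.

3

Substitution gives 0/0.
Write it as (9/3)·sin(9x)/(9x); since sin(u)/u → 1, the limit is 3.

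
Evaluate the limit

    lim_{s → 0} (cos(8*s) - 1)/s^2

Direct substitution gives 0/0.
Apply L'Hôpital: lim (-8*sin(8*s))/(2*s), still 0/0.
After 2 applications of L'Hôpital's rule the quotient is (-64*cos(8*s))/(2); substituting s = 0 gives -32.

-32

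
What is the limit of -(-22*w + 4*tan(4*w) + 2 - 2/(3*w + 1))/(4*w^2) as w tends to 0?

Substitution gives 0/0; apply L'Hôpital's rule 2 times.
After differentiating numerator and denominator 2 times the quotient is (128*tan(4*w)/cos(4*w)^2 - 36/(3*w + 1)^3)/(-8); at w = 0 this is 9/2.

9/2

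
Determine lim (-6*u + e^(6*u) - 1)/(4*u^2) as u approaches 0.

9/2

Direct substitution gives 0/0.
Apply L'Hôpital: lim (6*e^(6*u) - 6)/(8*u), still 0/0.
After 2 applications of L'Hôpital's rule the quotient is (36*e^(6*u))/(8); substituting u = 0 gives 9/2.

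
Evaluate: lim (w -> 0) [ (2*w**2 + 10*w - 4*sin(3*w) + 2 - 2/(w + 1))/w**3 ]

Substitution gives 0/0; apply L'Hôpital's rule 3 times.
After differentiating numerator and denominator 3 times the quotient is (108*cos(3*w) + 12/(w + 1)^4)/(6); at w = 0 this is 20.

20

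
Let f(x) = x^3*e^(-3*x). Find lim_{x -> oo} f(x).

0

Write as x^3/e^{3x}, an ∞/∞ form.
Exponential growth dominates any polynomial, so repeated L'Hôpital (or the standard result) gives 0.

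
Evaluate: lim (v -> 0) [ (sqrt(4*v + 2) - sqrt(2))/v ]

√(2)

Substitution gives 0/0. Multiply numerator and denominator by the conjugate √(2 + 4v) + √2.
The numerator becomes (2 + 4v) − 2 = 4v, so the expression simplifies to 4/(√(2 + 4v) + √2).
Letting v → 0 gives 4/(2√2) = √(2).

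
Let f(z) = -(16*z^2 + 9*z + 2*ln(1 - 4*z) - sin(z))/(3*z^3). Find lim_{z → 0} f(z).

85/6

Substitution gives 0/0; apply L'Hôpital's rule 3 times.
After differentiating numerator and denominator 3 times the quotient is (cos(z) + 256/(4*z - 1)^3)/(-18); at z = 0 this is 85/6.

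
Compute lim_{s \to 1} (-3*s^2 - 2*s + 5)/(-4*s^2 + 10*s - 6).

Direct substitution gives 0/0, so factor. Both numerator and denominator have (s - 1) as a factor.
After cancelling, the expression reduces to (-3*s - 5)/(6 - 4*s).
Substituting s = 1 gives -4.

-4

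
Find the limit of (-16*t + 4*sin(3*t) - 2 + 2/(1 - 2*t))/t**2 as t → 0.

8

Substitution gives 0/0 (the numerator vanishes to order 2).
Expand each term to order t^2: the coefficient of t^2 in 2·1/(1 - 2t) is 8 and in 4·sin(3t) is 0.
Lower-order terms cancel with the polynomial part, so the numerator is (8)·t^2 + o(t^2), and the limit is (8)/(1) = 8.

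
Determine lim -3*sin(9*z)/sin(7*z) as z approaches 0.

-27/7

Substitution gives 0/0.
Divide numerator and denominator by z: sin(9z)/z → 9 and sin(7z)/z → 7, so the limit is -3·9/7 = -27/7.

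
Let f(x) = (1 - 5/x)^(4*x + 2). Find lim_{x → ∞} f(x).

The base → 1 and the exponent → ∞: a 1^∞ form.
Take logarithms: (4x + 2)·ln(1 - 5/x). Since ln(1+u) ~ u for small u, this behaves like (4x)·(-5/x) → -20.
So the limit is e^(-20).

e^(-20)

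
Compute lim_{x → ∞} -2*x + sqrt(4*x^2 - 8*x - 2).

-2

An ∞ − ∞ form. Rationalising with the conjugate, the difference becomes (-8x - 2) / (√(4*x^2 - 8*x - 2) + 2x).
For large x the denominator behaves like 2·2x, so the quotient tends to -8/4 = -2.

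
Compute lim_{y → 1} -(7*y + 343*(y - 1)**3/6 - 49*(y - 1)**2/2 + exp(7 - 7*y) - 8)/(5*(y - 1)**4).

Direct substitution gives 0/0.
Apply L'Hôpital: lim (-49*y + 343*(y - 1)^2/2 - 7*e^(7 - 7*y) + 56)/(-20*(y - 1)^3), still 0/0.
Apply L'Hôpital: lim (343*y + 49*e^(7 - 7*y) - 392)/(-60*(y - 1)^2), still 0/0.
Apply L'Hôpital: lim (343 - 343*e^(7 - 7*y))/(120 - 120*y), still 0/0.
After 4 applications of L'Hôpital's rule the quotient is (2401*e^(7 - 7*y))/(-120); substituting y = 1 gives -2401/120.

-2401/120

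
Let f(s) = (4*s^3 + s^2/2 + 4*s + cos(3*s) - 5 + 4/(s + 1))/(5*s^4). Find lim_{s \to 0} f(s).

Substitution gives 0/0 (the numerator vanishes to order 4).
Expand each term to order s^4: the coefficient of s^4 in cos(3s) is 27/8 and in 4·1/(1 + s) is 4.
Lower-order terms cancel with the polynomial part, so the numerator is (59/8)·s^4 + o(s^4), and the limit is (59/8)/(5) = 59/40.

59/40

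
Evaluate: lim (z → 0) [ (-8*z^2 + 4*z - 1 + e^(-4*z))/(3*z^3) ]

Direct substitution gives 0/0.
Apply L'Hôpital: lim (-16*z + 4 - 4*e^(-4*z))/(9*z^2), still 0/0.
Apply L'Hôpital: lim (-16 + 16*e^(-4*z))/(18*z), still 0/0.
After 3 applications of L'Hôpital's rule the quotient is (-64*e^(-4*z))/(18); substituting z = 0 gives -32/9.

-32/9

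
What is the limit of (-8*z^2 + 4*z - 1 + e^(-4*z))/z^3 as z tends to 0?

Direct substitution gives 0/0.
Apply L'Hôpital: lim (-16*z + 4 - 4*e^(-4*z))/(3*z^2), still 0/0.
Apply L'Hôpital: lim (-16 + 16*e^(-4*z))/(6*z), still 0/0.
After 3 applications of L'Hôpital's rule the quotient is (-64*e^(-4*z))/(6); substituting z = 0 gives -32/3.

-32/3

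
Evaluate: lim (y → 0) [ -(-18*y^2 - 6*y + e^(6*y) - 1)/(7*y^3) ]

-36/7

Direct substitution gives 0/0.
Apply L'Hôpital: lim (-36*y + 6*e^(6*y) - 6)/(-21*y^2), still 0/0.
Apply L'Hôpital: lim (36*e^(6*y) - 36)/(-42*y), still 0/0.
After 3 applications of L'Hôpital's rule the quotient is (216*e^(6*y))/(-42); substituting y = 0 gives -36/7.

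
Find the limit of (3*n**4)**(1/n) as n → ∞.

Base → ∞ and exponent → 0: an ∞^0 form.
Take logs: (1/n)·ln(3·n^4) = (ln 3 + 4·ln n)/n → 0.
So the limit is e^0 = 1.

1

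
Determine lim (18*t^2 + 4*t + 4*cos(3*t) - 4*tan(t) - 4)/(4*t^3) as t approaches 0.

-1/3

Substitution gives 0/0; apply L'Hôpital's rule 3 times.
After differentiating numerator and denominator 3 times the quotient is (108*sin(3*t) - 24*tan(t)^4 - 32*tan(t)^2 - 8)/(24); at t = 0 this is -1/3.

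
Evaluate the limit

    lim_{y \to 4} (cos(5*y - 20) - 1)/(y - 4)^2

-25/2

Direct substitution gives 0/0.
Apply L'Hôpital: lim (-5*sin(5*y - 20))/(2*y - 8), still 0/0.
After 2 applications of L'Hôpital's rule the quotient is (-25*cos(5*y - 20))/(2); substituting y = 4 gives -25/2.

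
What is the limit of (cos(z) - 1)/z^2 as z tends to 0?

Direct substitution gives 0/0.
Apply L'Hôpital: lim (-sin(z))/(2*z), still 0/0.
After 2 applications of L'Hôpital's rule the quotient is (-cos(z))/(2); substituting z = 0 gives -1/2.

-1/2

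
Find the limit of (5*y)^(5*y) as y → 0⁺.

1

Base → 0⁺ and exponent → 0⁺: a 0^0 form.
Take logs: 5y·ln(5y). This is 0·(−∞); rewriting as ln(5y)/(1/(5y)) and applying L'Hôpital gives 0.
Hence the limit is e^0 = 1.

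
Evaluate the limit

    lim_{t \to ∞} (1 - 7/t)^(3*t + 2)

The base → 1 and the exponent → ∞: a 1^∞ form.
Take logarithms: (3t + 2)·ln(1 - 7/t). Since ln(1+u) ~ u for small u, this behaves like (3t)·(-7/t) → -21.
So the limit is e^(-21).

e^(-21)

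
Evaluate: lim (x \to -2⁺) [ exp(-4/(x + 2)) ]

As x → -2⁺, -4/(x + 2) → −∞, so e^(-4/(x + 2)) → 0.

0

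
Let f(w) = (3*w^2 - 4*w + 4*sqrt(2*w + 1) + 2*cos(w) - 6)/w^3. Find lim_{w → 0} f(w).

Substitution gives 0/0; apply L'Hôpital's rule 3 times.
After differentiating numerator and denominator 3 times the quotient is (2*sin(w) + 12/(2*w + 1)^(5/2))/(6); at w = 0 this is 2.

2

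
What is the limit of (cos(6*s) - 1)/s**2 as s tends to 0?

-18

Direct substitution gives 0/0.
Apply L'Hôpital: lim (-6*sin(6*s))/(2*s), still 0/0.
After 2 applications of L'Hôpital's rule the quotient is (-36*cos(6*s))/(2); substituting s = 0 gives -18.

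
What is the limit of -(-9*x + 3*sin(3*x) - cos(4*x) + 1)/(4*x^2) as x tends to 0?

Substitution gives 0/0 (the numerator vanishes to order 2).
Expand each term to order x^2: the coefficient of x^2 in 3·sin(3x) is 0 and in −cos(4x) is 8.
Lower-order terms cancel with the polynomial part, so the numerator is (8)·x^2 + o(x^2), and the limit is (8)/(-4) = -2.

-2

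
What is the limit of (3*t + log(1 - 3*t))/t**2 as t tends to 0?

-9/2

Direct substitution gives 0/0.
Apply L'Hôpital: lim (3 - 3/(1 - 3*t))/(2*t), still 0/0.
After 2 applications of L'Hôpital's rule the quotient is (-9/(1 - 3*t)^2)/(2); substituting t = 0 gives -9/2.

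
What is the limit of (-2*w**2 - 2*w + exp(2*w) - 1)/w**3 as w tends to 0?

4/3

Direct substitution gives 0/0.
Apply L'Hôpital: lim (-4*w + 2*e^(2*w) - 2)/(3*w^2), still 0/0.
Apply L'Hôpital: lim (4*e^(2*w) - 4)/(6*w), still 0/0.
After 3 applications of L'Hôpital's rule the quotient is (8*e^(2*w))/(6); substituting w = 0 gives 4/3.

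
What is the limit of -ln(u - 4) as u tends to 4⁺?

As u → 4⁺, u - 4 → 0⁺ and ln(u - 4) → −∞.
Multiplying by -1 gives ∞.

∞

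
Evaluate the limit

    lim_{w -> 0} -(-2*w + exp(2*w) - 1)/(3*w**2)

-2/3

Direct substitution gives 0/0.
Apply L'Hôpital: lim (2*e^(2*w) - 2)/(-6*w), still 0/0.
After 2 applications of L'Hôpital's rule the quotient is (4*e^(2*w))/(-6); substituting w = 0 gives -2/3.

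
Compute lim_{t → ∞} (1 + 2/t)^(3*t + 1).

e^(6)

Let L be the limit and take ln: ln L = lim (3t + 1)·ln(1 + 2/t) = lim (3t + 1)·(2/t + O(1/t²)) = 6.
Hence L = e^(6).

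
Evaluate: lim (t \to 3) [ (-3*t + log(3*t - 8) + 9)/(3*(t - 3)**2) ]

-3/2

Direct substitution gives 0/0.
Apply L'Hôpital: lim (-3 + 3/(3*t - 8))/(6*t - 18), still 0/0.
After 2 applications of L'Hôpital's rule the quotient is (-9/(3*t - 8)^2)/(6); substituting t = 3 gives -3/2.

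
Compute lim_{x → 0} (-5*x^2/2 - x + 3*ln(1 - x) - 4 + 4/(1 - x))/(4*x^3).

Substitution gives 0/0; apply L'Hôpital's rule 3 times.
After differentiating numerator and denominator 3 times the quotient is (6*(x + 3)/(x - 1)^4)/(24); at x = 0 this is 3/4.

3/4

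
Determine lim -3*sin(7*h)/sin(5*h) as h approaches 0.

Substitution gives 0/0.
Divide numerator and denominator by h: sin(7h)/h → 7 and sin(5h)/h → 5, so the limit is -3·7/5 = -21/5.

-21/5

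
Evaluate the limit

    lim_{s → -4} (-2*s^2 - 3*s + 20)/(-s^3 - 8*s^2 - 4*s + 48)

13/12

At s = -4 both the top and bottom vanish — a removable singularity. Factoring out (s + 4) from each leaves (5 - 2*s)/(-s^2 - 4*s + 12), which at s = -4 equals 13/12.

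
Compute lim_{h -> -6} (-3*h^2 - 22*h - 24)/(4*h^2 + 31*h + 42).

-14/17

At h = -6 both the top and bottom vanish — a removable singularity. Factoring out (h + 6) from each leaves (-3*h - 4)/(4*h + 7), which at h = -6 equals -14/17.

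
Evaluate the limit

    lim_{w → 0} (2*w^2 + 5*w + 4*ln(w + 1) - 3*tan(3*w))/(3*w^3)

Substitution gives 0/0 (the numerator vanishes to order 3).
Expand each term to order w^3: the coefficient of w^3 in 4·ln(1 + w) is 4/3 and in -3·tan(3w) is -27.
Lower-order terms cancel with the polynomial part, so the numerator is (-77/3)·w^3 + o(w^3), and the limit is (-77/3)/(3) = -77/9.

-77/9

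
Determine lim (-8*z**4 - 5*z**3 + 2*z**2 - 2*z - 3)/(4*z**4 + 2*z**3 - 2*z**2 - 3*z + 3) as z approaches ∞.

-2

Numerator and denominator both have degree 4.
Dividing every term by z^4, all lower-order terms vanish and the limit is the ratio of leading coefficients, -8/(4) = -2.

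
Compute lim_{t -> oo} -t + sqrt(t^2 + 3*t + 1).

An ∞ − ∞ form. Rationalising with the conjugate, the difference becomes (3t + 1) / (√(t^2 + 3*t + 1) + t).
For large t the denominator behaves like 2·t, so the quotient tends to 3/2 = 3/2.

3/2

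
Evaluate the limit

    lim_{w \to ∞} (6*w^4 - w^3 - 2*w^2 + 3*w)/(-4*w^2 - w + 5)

The numerator has higher degree (4 > 2); the quotient behaves like (6/(-4))·w^2 for large |w|.
As w → +∞ this diverges to -∞.

-∞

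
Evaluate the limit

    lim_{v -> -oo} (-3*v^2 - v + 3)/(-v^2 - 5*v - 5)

3

Numerator and denominator both have degree 2.
Dividing every term by v^2, all lower-order terms vanish and the limit is the ratio of leading coefficients, -3/(-1) = 3.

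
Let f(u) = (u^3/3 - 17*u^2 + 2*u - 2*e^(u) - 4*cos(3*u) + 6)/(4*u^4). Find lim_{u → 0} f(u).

Substitution gives 0/0; apply L'Hôpital's rule 4 times.
After differentiating numerator and denominator 4 times the quotient is (-2*e^(u) - 324*cos(3*u))/(96); at u = 0 this is -163/48.

-163/48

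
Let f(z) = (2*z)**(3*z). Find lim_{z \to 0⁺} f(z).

Base → 0⁺ and exponent → 0⁺: a 0^0 form.
Take logs: 3z·ln(2z). This is 0·(−∞); rewriting as ln(2z)/(1/(3z)) and applying L'Hôpital gives 0.
Hence the limit is e^0 = 1.

1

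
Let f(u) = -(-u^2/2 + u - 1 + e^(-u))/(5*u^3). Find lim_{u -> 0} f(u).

1/30

Direct substitution gives 0/0.
Apply L'Hôpital: lim (-u + 1 - e^(-u))/(-15*u^2), still 0/0.
Apply L'Hôpital: lim (-1 + e^(-u))/(-30*u), still 0/0.
After 3 applications of L'Hôpital's rule the quotient is (-e^(-u))/(-30); substituting u = 0 gives 1/30.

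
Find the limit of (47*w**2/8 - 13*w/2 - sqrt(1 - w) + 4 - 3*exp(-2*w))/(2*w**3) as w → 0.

Substitution gives 0/0; apply L'Hôpital's rule 3 times.
After differentiating numerator and denominator 3 times the quotient is (24*e^(-2*w) + 3/(8*(1 - w)^(5/2)))/(12); at w = 0 this is 65/32.

65/32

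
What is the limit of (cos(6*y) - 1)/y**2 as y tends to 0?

-18

Direct substitution gives 0/0.
Apply L'Hôpital: lim (-6*sin(6*y))/(2*y), still 0/0.
After 2 applications of L'Hôpital's rule the quotient is (-36*cos(6*y))/(2); substituting y = 0 gives -18.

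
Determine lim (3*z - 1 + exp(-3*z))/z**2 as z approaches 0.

Direct substitution gives 0/0.
Apply L'Hôpital: lim (3 - 3*e^(-3*z))/(2*z), still 0/0.
After 2 applications of L'Hôpital's rule the quotient is (9*e^(-3*z))/(2); substituting z = 0 gives 9/2.

9/2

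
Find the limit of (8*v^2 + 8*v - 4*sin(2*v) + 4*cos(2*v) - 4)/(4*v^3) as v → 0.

4/3

Substitution gives 0/0; apply L'Hôpital's rule 3 times.
After differentiating numerator and denominator 3 times the quotient is (32*sqrt(2)*sin(2*v + pi/4))/(24); at v = 0 this is 4/3.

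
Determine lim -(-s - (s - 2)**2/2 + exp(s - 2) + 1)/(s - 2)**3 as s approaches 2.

-1/6

Direct substitution gives 0/0.
Apply L'Hôpital: lim (-s + e^(s - 2) + 1)/(-3*(s - 2)^2), still 0/0.
Apply L'Hôpital: lim (e^(s - 2) - 1)/(12 - 6*s), still 0/0.
After 3 applications of L'Hôpital's rule the quotient is (e^(s - 2))/(-6); substituting s = 2 gives -1/6.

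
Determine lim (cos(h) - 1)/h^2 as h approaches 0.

-1/2

Direct substitution gives 0/0.
Apply L'Hôpital: lim (-sin(h))/(2*h), still 0/0.
After 2 applications of L'Hôpital's rule the quotient is (-cos(h))/(2); substituting h = 0 gives -1/2.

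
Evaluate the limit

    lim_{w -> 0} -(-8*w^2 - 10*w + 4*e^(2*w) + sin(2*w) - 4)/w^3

Substitution gives 0/0; apply L'Hôpital's rule 3 times.
After differentiating numerator and denominator 3 times the quotient is (32*e^(2*w) - 8*cos(2*w))/(-6); at w = 0 this is -4.

-4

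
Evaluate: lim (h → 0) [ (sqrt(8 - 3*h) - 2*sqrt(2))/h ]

Substitution gives 0/0. Multiply numerator and denominator by the conjugate √(8 - 3h) + √8.
The numerator becomes (8 - 3h) − 8 = -3h, so the expression simplifies to -3/(√(8 - 3h) + √8).
Letting h → 0 gives -3/(2√8) = -3*√(2)/8.

-3*√(2)/8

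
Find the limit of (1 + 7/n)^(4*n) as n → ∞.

Let L be the limit and take ln: ln L = lim (4n)·ln(1 + 7/n) = lim (4n)·(7/n + O(1/n²)) = 28.
Hence L = e^(28).

e^(28)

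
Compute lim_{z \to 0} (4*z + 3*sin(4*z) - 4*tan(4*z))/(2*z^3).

Substitution gives 0/0 (the numerator vanishes to order 3).
Expand each term to order z^3: the coefficient of z^3 in 3·sin(4z) is -32 and in -4·tan(4z) is -256/3.
Lower-order terms cancel with the polynomial part, so the numerator is (-352/3)·z^3 + o(z^3), and the limit is (-352/3)/(2) = -176/3.

-176/3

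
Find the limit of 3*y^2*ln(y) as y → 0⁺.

0

This is a 0·(−∞) form. Rewrite as 3·ln(y) / y^(−2) and apply L'Hôpital:
the derivative quotient is 3·(1/y) / (−2·y^(−3)) = (-3/2)·y^2 → 0.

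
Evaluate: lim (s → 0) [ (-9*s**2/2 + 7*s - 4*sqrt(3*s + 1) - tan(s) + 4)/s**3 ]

-85/12

Substitution gives 0/0 (the numerator vanishes to order 3).
Expand each term to order s^3: the coefficient of s^3 in -4·√(1 + 3s) is -27/4 and in −tan(s) is -1/3.
Lower-order terms cancel with the polynomial part, so the numerator is (-85/12)·s^3 + o(s^3), and the limit is (-85/12)/(1) = -85/12.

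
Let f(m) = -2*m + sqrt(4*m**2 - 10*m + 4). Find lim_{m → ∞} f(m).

This has the form ∞ − ∞. Multiply and divide by the conjugate √(4*m^2 - 10*m + 4) + 2m.
That gives (-10m + 4) / (√(4*m^2 - 10*m + 4) + 2m).
Divide numerator and denominator by m: the limit is -10/(2·2) = -5/2.

-5/2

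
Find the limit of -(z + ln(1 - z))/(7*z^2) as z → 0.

Direct substitution gives 0/0.
Apply L'Hôpital: lim (1 - 1/(1 - z))/(-14*z), still 0/0.
After 2 applications of L'Hôpital's rule the quotient is (-1/(1 - z)^2)/(-14); substituting z = 0 gives 1/14.

1/14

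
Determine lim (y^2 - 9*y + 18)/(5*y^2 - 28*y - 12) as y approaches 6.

Since y = 6 makes numerator and denominator zero, (y - 6) divides both.
Cancelling it gives (y - 3)/(5*y + 2); now plug in y = 6 to get 3/32.

3/32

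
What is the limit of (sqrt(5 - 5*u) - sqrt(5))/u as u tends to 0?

-√(5)/2

A 0/0 form; rationalise with √(5 - 5u) + √5. This collapses the numerator to -5u, leaving -5/(√(5 - 5u) + √5) → -5/(2√5) = -√(5)/2.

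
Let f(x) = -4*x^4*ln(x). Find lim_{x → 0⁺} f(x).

0

This is a 0·(−∞) form. Rewrite as -4·ln(x) / x^(−4) and apply L'Hôpital:
the derivative quotient is -4·(1/x) / (−4·x^(−5)) = (4/4)·x^4 → 0.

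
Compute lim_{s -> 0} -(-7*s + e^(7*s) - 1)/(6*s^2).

Direct substitution gives 0/0.
Apply L'Hôpital: lim (7*e^(7*s) - 7)/(-12*s), still 0/0.
After 2 applications of L'Hôpital's rule the quotient is (49*e^(7*s))/(-12); substituting s = 0 gives -49/12.

-49/12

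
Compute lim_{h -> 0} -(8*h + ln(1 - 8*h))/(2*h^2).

16

Direct substitution gives 0/0.
Apply L'Hôpital: lim (8 - 8/(1 - 8*h))/(-4*h), still 0/0.
After 2 applications of L'Hôpital's rule the quotient is (-64/(1 - 8*h)^2)/(-4); substituting h = 0 gives 16.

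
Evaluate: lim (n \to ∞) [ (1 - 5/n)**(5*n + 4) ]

Write it as [(1 - 5/n)^n]^(5) · (1 - 5/n)^(4). The bracketed term tends to e^(-5) and the second factor to 1, so the limit is e^(-25).

e^(-25)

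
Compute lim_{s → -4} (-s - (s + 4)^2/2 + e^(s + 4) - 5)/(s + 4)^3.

1/6

Direct substitution gives 0/0.
Apply L'Hôpital: lim (-s + e^(s + 4) - 5)/(3*(s + 4)^2), still 0/0.
Apply L'Hôpital: lim (e^(s + 4) - 1)/(6*s + 24), still 0/0.
After 3 applications of L'Hôpital's rule the quotient is (e^(s + 4))/(6); substituting s = -4 gives 1/6.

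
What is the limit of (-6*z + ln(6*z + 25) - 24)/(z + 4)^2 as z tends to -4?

Direct substitution gives 0/0.
Apply L'Hôpital: lim (-6 + 6/(6*z + 25))/(2*z + 8), still 0/0.
After 2 applications of L'Hôpital's rule the quotient is (-36/(6*z + 25)^2)/(2); substituting z = -4 gives -18.

-18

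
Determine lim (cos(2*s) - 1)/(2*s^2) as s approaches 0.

Direct substitution gives 0/0.
Apply L'Hôpital: lim (-2*sin(2*s))/(4*s), still 0/0.
After 2 applications of L'Hôpital's rule the quotient is (-4*cos(2*s))/(4); substituting s = 0 gives -1.

-1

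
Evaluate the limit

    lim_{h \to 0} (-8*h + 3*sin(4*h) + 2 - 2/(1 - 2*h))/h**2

Substitution gives 0/0 (the numerator vanishes to order 2).
Expand each term to order h^2: the coefficient of h^2 in 3·sin(4h) is 0 and in -2·1/(1 - 2h) is -8.
Lower-order terms cancel with the polynomial part, so the numerator is (-8)·h^2 + o(h^2), and the limit is (-8)/(1) = -8.

-8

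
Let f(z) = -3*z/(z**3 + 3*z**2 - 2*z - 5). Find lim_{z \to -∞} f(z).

The denominator has degree 3 and the numerator degree 1. Dividing numerator and denominator by z^3 sends every term to 0 except the leading denominator term, so the limit is 0.

0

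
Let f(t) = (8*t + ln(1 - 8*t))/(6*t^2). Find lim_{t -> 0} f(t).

-16/3

Direct substitution gives 0/0.
Apply L'Hôpital: lim (8 - 8/(1 - 8*t))/(12*t), still 0/0.
After 2 applications of L'Hôpital's rule the quotient is (-64/(1 - 8*t)^2)/(12); substituting t = 0 gives -16/3.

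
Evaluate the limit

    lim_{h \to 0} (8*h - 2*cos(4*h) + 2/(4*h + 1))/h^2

Substitution gives 0/0 (the numerator vanishes to order 2).
Expand each term to order h^2: the coefficient of h^2 in 2·1/(1 + 4h) is 32 and in -2·cos(4h) is 16.
Lower-order terms cancel with the polynomial part, so the numerator is (48)·h^2 + o(h^2), and the limit is (48)/(1) = 48.

48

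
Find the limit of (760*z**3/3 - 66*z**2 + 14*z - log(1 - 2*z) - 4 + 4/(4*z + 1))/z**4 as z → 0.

1028

Substitution gives 0/0 (the numerator vanishes to order 4).
Expand each term to order z^4: the coefficient of z^4 in 4·1/(1 + 4z) is 1024 and in −ln(1 - 2z) is 4.
Lower-order terms cancel with the polynomial part, so the numerator is (1028)·z^4 + o(z^4), and the limit is (1028)/(1) = 1028.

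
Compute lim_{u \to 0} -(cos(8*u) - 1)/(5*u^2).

32/5

Direct substitution gives 0/0.
Apply L'Hôpital: lim (-8*sin(8*u))/(-10*u), still 0/0.
After 2 applications of L'Hôpital's rule the quotient is (-64*cos(8*u))/(-10); substituting u = 0 gives 32/5.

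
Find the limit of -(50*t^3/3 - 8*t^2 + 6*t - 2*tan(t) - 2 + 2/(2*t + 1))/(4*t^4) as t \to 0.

Substitution gives 0/0; apply L'Hôpital's rule 4 times.
After differentiating numerator and denominator 4 times the quotient is (16*tan(t)/cos(t)^2 - 48*tan(t)/cos(t)^4 + 768/(2*t + 1)^5)/(-96); at t = 0 this is -8.

-8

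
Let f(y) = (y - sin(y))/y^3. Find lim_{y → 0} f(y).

Direct substitution gives 0/0.
Apply L'Hôpital: lim (1 - cos(y))/(3*y^2), still 0/0.
Apply L'Hôpital: lim (sin(y))/(6*y), still 0/0.
After 3 applications of L'Hôpital's rule the quotient is (cos(y))/(6); substituting y = 0 gives 1/6.

1/6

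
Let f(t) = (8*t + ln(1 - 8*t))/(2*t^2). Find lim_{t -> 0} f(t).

Direct substitution gives 0/0.
Apply L'Hôpital: lim (8 - 8/(1 - 8*t))/(4*t), still 0/0.
After 2 applications of L'Hôpital's rule the quotient is (-64/(1 - 8*t)^2)/(4); substituting t = 0 gives -16.

-16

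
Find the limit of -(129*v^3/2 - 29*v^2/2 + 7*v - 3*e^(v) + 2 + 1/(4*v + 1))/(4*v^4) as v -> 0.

-2047/32

Substitution gives 0/0 (the numerator vanishes to order 4).
Expand each term to order v^4: the coefficient of v^4 in -3·e^(v) is -1/8 and in 1/(1 + 4v) is 256.
Lower-order terms cancel with the polynomial part, so the numerator is (2047/8)·v^4 + o(v^4), and the limit is (2047/8)/(-4) = -2047/32.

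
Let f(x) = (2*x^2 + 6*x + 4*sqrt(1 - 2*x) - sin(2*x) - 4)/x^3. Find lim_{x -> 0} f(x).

Substitution gives 0/0 (the numerator vanishes to order 3).
Expand each term to order x^3: the coefficient of x^3 in 4·√(1 - 2x) is -2 and in −sin(2x) is 4/3.
Lower-order terms cancel with the polynomial part, so the numerator is (-2/3)·x^3 + o(x^3), and the limit is (-2/3)/(1) = -2/3.

-2/3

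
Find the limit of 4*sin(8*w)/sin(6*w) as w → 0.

Substitution gives 0/0.
Divide numerator and denominator by w: sin(8w)/w → 8 and sin(6w)/w → 6, so the limit is 4·8/6 = 16/3.

16/3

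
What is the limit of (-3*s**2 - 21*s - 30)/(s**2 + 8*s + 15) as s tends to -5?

At s = -5 both the top and bottom vanish — a removable singularity. Factoring out (s + 5) from each leaves (-3*s - 6)/(s + 3), which at s = -5 equals -9/2.

-9/2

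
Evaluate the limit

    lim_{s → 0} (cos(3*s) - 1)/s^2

Direct substitution gives 0/0.
Apply L'Hôpital: lim (-3*sin(3*s))/(2*s), still 0/0.
After 2 applications of L'Hôpital's rule the quotient is (-9*cos(3*s))/(2); substituting s = 0 gives -9/2.

-9/2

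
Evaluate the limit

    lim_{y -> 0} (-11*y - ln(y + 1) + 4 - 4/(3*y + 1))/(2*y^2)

-71/4

Substitution gives 0/0; apply L'Hôpital's rule 2 times.
After differentiating numerator and denominator 2 times the quotient is (-72/(3*y + 1)^3 + (y + 1)^(-2))/(4); at y = 0 this is -71/4.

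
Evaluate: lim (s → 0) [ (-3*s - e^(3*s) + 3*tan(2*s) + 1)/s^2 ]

Substitution gives 0/0; apply L'Hôpital's rule 2 times.
After differentiating numerator and denominator 2 times the quotient is (-9*e^(3*s) + 24*sin(2*s)/cos(2*s)^3)/(2); at s = 0 this is -9/2.

-9/2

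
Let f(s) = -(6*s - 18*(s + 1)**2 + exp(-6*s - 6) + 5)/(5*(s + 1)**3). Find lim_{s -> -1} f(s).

36/5

Direct substitution gives 0/0.
Apply L'Hôpital: lim (-36*s - 6*e^(-6*s - 6) - 30)/(-15*(s + 1)^2), still 0/0.
Apply L'Hôpital: lim (36*e^(-6*s - 6) - 36)/(-30*s - 30), still 0/0.
After 3 applications of L'Hôpital's rule the quotient is (-216*e^(-6*s - 6))/(-30); substituting s = -1 gives 36/5.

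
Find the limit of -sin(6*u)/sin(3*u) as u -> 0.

Substitution gives 0/0.
Divide numerator and denominator by u: sin(6u)/u → 6 and sin(3u)/u → 3, so the limit is -1·6/3 = -2.

-2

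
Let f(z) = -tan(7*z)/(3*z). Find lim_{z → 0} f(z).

Substitution gives 0/0.
Since tan(u)/u → 1 as u → 0, tan(7z)/(7z) → 1 and the limit is 7/(-3) = -7/3.

-7/3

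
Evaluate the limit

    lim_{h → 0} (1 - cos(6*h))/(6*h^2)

3

Substitution gives 0/0.
Use (1 − cos u)/u² → 1/2 with u = 6h: the limit is 6²/(2·6) = 3.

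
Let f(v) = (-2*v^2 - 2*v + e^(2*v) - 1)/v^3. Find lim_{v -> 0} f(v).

4/3

Direct substitution gives 0/0.
Apply L'Hôpital: lim (-4*v + 2*e^(2*v) - 2)/(3*v^2), still 0/0.
Apply L'Hôpital: lim (4*e^(2*v) - 4)/(6*v), still 0/0.
After 3 applications of L'Hôpital's rule the quotient is (8*e^(2*v))/(6); substituting v = 0 gives 4/3.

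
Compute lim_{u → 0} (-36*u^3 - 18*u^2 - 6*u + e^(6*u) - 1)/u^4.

54

Direct substitution gives 0/0.
Apply L'Hôpital: lim (-108*u^2 - 36*u + 6*e^(6*u) - 6)/(4*u^3), still 0/0.
Apply L'Hôpital: lim (-216*u + 36*e^(6*u) - 36)/(12*u^2), still 0/0.
Apply L'Hôpital: lim (216*e^(6*u) - 216)/(24*u), still 0/0.
After 4 applications of L'Hôpital's rule the quotient is (1296*e^(6*u))/(24); substituting u = 0 gives 54.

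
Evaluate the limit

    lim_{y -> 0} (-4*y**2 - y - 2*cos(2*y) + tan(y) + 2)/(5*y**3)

1/15

Substitution gives 0/0 (the numerator vanishes to order 3).
Expand each term to order y^3: the coefficient of y^3 in -2·cos(2y) is 0 and in tan(y) is 1/3.
Lower-order terms cancel with the polynomial part, so the numerator is (1/3)·y^3 + o(y^3), and the limit is (1/3)/(5) = 1/15.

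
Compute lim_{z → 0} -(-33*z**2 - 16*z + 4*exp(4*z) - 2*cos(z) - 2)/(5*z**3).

-128/15

Substitution gives 0/0 (the numerator vanishes to order 3).
Expand each term to order z^3: the coefficient of z^3 in 4·e^(4z) is 128/3 and in -2·cos(z) is 0.
Lower-order terms cancel with the polynomial part, so the numerator is (128/3)·z^3 + o(z^3), and the limit is (128/3)/(-5) = -128/15.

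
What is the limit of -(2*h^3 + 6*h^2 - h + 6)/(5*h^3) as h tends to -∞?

Numerator and denominator both have degree 3.
Dividing every term by h^3, all lower-order terms vanish and the limit is the ratio of leading coefficients, 2/(-5) = -2/5.

-2/5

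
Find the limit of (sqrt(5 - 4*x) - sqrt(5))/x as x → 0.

Substitution gives 0/0. Multiply numerator and denominator by the conjugate √(5 - 4x) + √5.
The numerator becomes (5 - 4x) − 5 = -4x, so the expression simplifies to -4/(√(5 - 4x) + √5).
Letting x → 0 gives -4/(2√5) = -2*√(5)/5.

-2*√(5)/5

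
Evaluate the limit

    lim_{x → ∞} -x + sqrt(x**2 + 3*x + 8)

This has the form ∞ − ∞. Multiply and divide by the conjugate √(x^2 + 3*x + 8) + x.
That gives (3x + 8) / (√(x^2 + 3*x + 8) + x).
Divide numerator and denominator by x: the limit is 3/(2·1) = 3/2.

3/2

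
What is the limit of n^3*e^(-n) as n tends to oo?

0

Write as n^3/e^{1n}, an ∞/∞ form.
Exponential growth dominates any polynomial, so repeated L'Hôpital (or the standard result) gives 0.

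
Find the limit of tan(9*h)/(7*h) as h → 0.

Substitution gives 0/0.
Since tan(u)/u → 1 as u → 0, tan(9h)/(9h) → 1 and the limit is 9/7.

9/7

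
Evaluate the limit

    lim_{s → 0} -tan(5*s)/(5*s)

-1

Substitution gives 0/0.
Since tan(u)/u → 1 as u → 0, tan(5s)/(5s) → 1 and the limit is 5/(-5) = -1.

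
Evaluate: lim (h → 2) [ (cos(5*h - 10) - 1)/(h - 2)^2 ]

Direct substitution gives 0/0.
Apply L'Hôpital: lim (-5*sin(5*h - 10))/(2*h - 4), still 0/0.
After 2 applications of L'Hôpital's rule the quotient is (-25*cos(5*h - 10))/(2); substituting h = 2 gives -25/2.

-25/2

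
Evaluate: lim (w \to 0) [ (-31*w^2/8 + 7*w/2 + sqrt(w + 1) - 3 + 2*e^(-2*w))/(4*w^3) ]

-125/192

Substitution gives 0/0; apply L'Hôpital's rule 3 times.
After differentiating numerator and denominator 3 times the quotient is (-16*e^(-2*w) + 3/(8*(w + 1)^(5/2)))/(24); at w = 0 this is -125/192.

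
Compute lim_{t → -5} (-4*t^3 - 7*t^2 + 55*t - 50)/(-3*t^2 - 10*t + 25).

Direct substitution gives 0/0, so factor. Both numerator and denominator have (t + 5) as a factor.
After cancelling, the expression reduces to (-4*t^2 + 13*t - 10)/(5 - 3*t).
Substituting t = -5 gives -35/4.

-35/4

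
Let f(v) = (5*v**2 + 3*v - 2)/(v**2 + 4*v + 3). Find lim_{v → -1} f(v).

Direct substitution gives 0/0, so factor. Both numerator and denominator have (v + 1) as a factor.
After cancelling, the expression reduces to (5*v - 2)/(v + 3).
Substituting v = -1 gives -7/2.

-7/2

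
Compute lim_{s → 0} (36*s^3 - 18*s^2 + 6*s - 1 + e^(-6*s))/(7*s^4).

54/7

Direct substitution gives 0/0.
Apply L'Hôpital: lim (108*s^2 - 36*s + 6 - 6*e^(-6*s))/(28*s^3), still 0/0.
Apply L'Hôpital: lim (216*s - 36 + 36*e^(-6*s))/(84*s^2), still 0/0.
Apply L'Hôpital: lim (216 - 216*e^(-6*s))/(168*s), still 0/0.
After 4 applications of L'Hôpital's rule the quotient is (1296*e^(-6*s))/(168); substituting s = 0 gives 54/7.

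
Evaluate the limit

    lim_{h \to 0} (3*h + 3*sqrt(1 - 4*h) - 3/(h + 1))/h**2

Substitution gives 0/0 (the numerator vanishes to order 2).
Expand each term to order h^2: the coefficient of h^2 in -3·1/(1 + h) is -3 and in 3·√(1 - 4h) is -6.
Lower-order terms cancel with the polynomial part, so the numerator is (-9)·h^2 + o(h^2), and the limit is (-9)/(1) = -9.

-9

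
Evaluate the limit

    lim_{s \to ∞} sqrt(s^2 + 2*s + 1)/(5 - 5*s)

-1/5

For large |s|, √(s^2 + 2*s + 1) ≈ √1·|s| and the denominator ≈ -5s.
Since s → +∞, |s| = s, giving √1/(-5) = -1/5.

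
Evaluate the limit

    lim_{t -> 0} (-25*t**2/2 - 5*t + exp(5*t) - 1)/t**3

Direct substitution gives 0/0.
Apply L'Hôpital: lim (-25*t + 5*e^(5*t) - 5)/(3*t^2), still 0/0.
Apply L'Hôpital: lim (25*e^(5*t) - 25)/(6*t), still 0/0.
After 3 applications of L'Hôpital's rule the quotient is (125*e^(5*t))/(6); substituting t = 0 gives 125/6.

125/6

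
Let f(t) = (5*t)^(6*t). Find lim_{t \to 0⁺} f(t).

Base → 0⁺ and exponent → 0⁺: a 0^0 form.
Take logs: 6t·ln(5t). This is 0·(−∞); rewriting as ln(5t)/(1/(6t)) and applying L'Hôpital gives 0.
Hence the limit is e^0 = 1.

1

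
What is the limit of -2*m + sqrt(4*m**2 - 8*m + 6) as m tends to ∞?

This has the form ∞ − ∞. Multiply and divide by the conjugate √(4*m^2 - 8*m + 6) + 2m.
That gives (-8m + 6) / (√(4*m^2 - 8*m + 6) + 2m).
Divide numerator and denominator by m: the limit is -8/(2·2) = -2.

-2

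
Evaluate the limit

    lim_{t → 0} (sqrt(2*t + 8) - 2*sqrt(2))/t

√(2)/4

Substitution gives 0/0. Multiply numerator and denominator by the conjugate √(8 + 2t) + √8.
The numerator becomes (8 + 2t) − 8 = 2t, so the expression simplifies to 2/(√(8 + 2t) + √8).
Letting t → 0 gives 2/(2√8) = √(2)/4.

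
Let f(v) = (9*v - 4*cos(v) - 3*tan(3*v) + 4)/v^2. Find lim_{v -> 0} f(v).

2

Substitution gives 0/0 (the numerator vanishes to order 2).
Expand each term to order v^2: the coefficient of v^2 in -3·tan(3v) is 0 and in -4·cos(v) is 2.
Lower-order terms cancel with the polynomial part, so the numerator is (2)·v^2 + o(v^2), and the limit is (2)/(1) = 2.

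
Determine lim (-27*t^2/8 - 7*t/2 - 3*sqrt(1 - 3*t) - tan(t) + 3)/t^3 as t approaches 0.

227/48

Substitution gives 0/0 (the numerator vanishes to order 3).
Expand each term to order t^3: the coefficient of t^3 in -3·√(1 - 3t) is 81/16 and in −tan(t) is -1/3.
Lower-order terms cancel with the polynomial part, so the numerator is (227/48)·t^3 + o(t^3), and the limit is (227/48)/(1) = 227/48.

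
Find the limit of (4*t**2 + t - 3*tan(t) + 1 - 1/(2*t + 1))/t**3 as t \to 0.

Substitution gives 0/0 (the numerator vanishes to order 3).
Expand each term to order t^3: the coefficient of t^3 in −1/(1 + 2t) is 8 and in -3·tan(t) is -1.
Lower-order terms cancel with the polynomial part, so the numerator is (7)·t^3 + o(t^3), and the limit is (7)/(1) = 7.

7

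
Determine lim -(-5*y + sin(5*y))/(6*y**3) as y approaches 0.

Direct substitution gives 0/0.
Apply L'Hôpital: lim (5*cos(5*y) - 5)/(-18*y^2), still 0/0.
Apply L'Hôpital: lim (-25*sin(5*y))/(-36*y), still 0/0.
After 3 applications of L'Hôpital's rule the quotient is (-125*cos(5*y))/(-36); substituting y = 0 gives 125/36.

125/36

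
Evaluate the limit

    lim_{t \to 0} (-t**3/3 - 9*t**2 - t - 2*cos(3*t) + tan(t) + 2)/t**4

Substitution gives 0/0; apply L'Hôpital's rule 4 times.
After differentiating numerator and denominator 4 times the quotient is (-162*cos(3*t) + 24*tan(t)^5 + 40*tan(t)^3 + 16*tan(t))/(24); at t = 0 this is -27/4.

-27/4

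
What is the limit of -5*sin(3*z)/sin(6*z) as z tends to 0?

-5/2

Substitution gives 0/0.
Divide numerator and denominator by z: sin(3z)/z → 3 and sin(6z)/z → 6, so the limit is -5·3/6 = -5/2.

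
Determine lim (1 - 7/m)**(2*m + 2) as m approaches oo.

e^(-14)

The base → 1 and the exponent → ∞: a 1^∞ form.
Take logarithms: (2m + 2)·ln(1 - 7/m). Since ln(1+u) ~ u for small u, this behaves like (2m)·(-7/m) → -14.
So the limit is e^(-14).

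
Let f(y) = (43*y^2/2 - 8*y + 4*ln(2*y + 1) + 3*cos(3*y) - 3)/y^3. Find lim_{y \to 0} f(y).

Substitution gives 0/0; apply L'Hôpital's rule 3 times.
After differentiating numerator and denominator 3 times the quotient is (81*sin(3*y) + 64/(2*y + 1)^3)/(6); at y = 0 this is 32/3.

32/3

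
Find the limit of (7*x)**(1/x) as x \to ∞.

Base → ∞ and exponent → 0: an ∞^0 form.
Take logs: (1/x)·ln(7·x^1) = (ln 7 + 1·ln x)/x → 0.
So the limit is e^0 = 1.

1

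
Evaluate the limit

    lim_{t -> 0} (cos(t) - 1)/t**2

-1/2

Direct substitution gives 0/0.
Apply L'Hôpital: lim (-sin(t))/(2*t), still 0/0.
After 2 applications of L'Hôpital's rule the quotient is (-cos(t))/(2); substituting t = 0 gives -1/2.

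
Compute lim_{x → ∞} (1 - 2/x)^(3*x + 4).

e^(-6)

Let L be the limit and take ln: ln L = lim (3x + 4)·ln(1 - 2/x) = lim (3x + 4)·(-2/x + O(1/x²)) = -6.
Hence L = e^(-6).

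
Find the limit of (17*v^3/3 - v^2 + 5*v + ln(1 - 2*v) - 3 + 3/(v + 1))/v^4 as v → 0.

Substitution gives 0/0; apply L'Hôpital's rule 4 times.
After differentiating numerator and denominator 4 times the quotient is (-96/(2*v - 1)^4 + 72/(v + 1)^5)/(24); at v = 0 this is -1.

-1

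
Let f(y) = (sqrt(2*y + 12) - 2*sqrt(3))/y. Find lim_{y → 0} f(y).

Substitution gives 0/0. Multiply numerator and denominator by the conjugate √(12 + 2y) + √12.
The numerator becomes (12 + 2y) − 12 = 2y, so the expression simplifies to 2/(√(12 + 2y) + √12).
Letting y → 0 gives 2/(2√12) = √(3)/6.

√(3)/6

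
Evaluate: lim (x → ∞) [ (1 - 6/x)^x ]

The base → 1 and the exponent → ∞: a 1^∞ form.
Take logarithms: (x)·ln(1 - 6/x). Since ln(1+u) ~ u for small u, this behaves like (x)·(-6/x) → -6.
So the limit is e^(-6).

e^(-6)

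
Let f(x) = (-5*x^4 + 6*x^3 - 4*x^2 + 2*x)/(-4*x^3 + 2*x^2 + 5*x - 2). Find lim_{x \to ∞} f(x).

∞

The numerator has higher degree (4 > 3); the quotient behaves like (-5/(-4))·x^1 for large |x|.
As x → +∞ this diverges to ∞.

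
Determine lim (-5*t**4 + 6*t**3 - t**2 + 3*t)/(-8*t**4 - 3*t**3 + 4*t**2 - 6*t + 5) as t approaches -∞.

5/8

Numerator and denominator both have degree 4.
Dividing every term by t^4, all lower-order terms vanish and the limit is the ratio of leading coefficients, -5/(-8) = 5/8.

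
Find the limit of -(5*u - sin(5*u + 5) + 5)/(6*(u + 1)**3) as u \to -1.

Direct substitution gives 0/0.
Apply L'Hôpital: lim (5 - 5*cos(5*u + 5))/(-18*(u + 1)^2), still 0/0.
Apply L'Hôpital: lim (25*sin(5*u + 5))/(-36*u - 36), still 0/0.
After 3 applications of L'Hôpital's rule the quotient is (125*cos(5*u + 5))/(-36); substituting u = -1 gives -125/36.

-125/36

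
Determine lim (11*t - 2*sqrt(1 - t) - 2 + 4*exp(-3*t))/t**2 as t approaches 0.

73/4

Substitution gives 0/0 (the numerator vanishes to order 2).
Expand each term to order t^2: the coefficient of t^2 in -2·√(1 - t) is 1/4 and in 4·e^(-3t) is 18.
Lower-order terms cancel with the polynomial part, so the numerator is (73/4)·t^2 + o(t^2), and the limit is (73/4)/(1) = 73/4.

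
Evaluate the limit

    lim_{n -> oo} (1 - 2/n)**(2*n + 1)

Write it as [(1 - 2/n)^n]^(2) · (1 - 2/n)^(1). The bracketed term tends to e^(-2) and the second factor to 1, so the limit is e^(-4).

e^(-4)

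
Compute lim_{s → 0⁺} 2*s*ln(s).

This is a 0·(−∞) form. Rewrite as 2·ln(s) / s^(−1) and apply L'Hôpital:
the derivative quotient is 2·(1/s) / (−1·s^(−2)) = (-2/1)·s^1 → 0.

0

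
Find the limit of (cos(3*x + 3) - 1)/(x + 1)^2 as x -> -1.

Direct substitution gives 0/0.
Apply L'Hôpital: lim (-3*sin(3*x + 3))/(2*x + 2), still 0/0.
After 2 applications of L'Hôpital's rule the quotient is (-9*cos(3*x + 3))/(2); substituting x = -1 gives -9/2.

-9/2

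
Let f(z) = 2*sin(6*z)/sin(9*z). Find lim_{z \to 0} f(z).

4/3

Substitution gives 0/0.
Divide numerator and denominator by z: sin(6z)/z → 6 and sin(9z)/z → 9, so the limit is 2·6/9 = 4/3.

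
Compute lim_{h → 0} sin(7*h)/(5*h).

Substitution gives 0/0.
Write it as (7/5)·sin(7h)/(7h); since sin(u)/u → 1, the limit is 7/5.

7/5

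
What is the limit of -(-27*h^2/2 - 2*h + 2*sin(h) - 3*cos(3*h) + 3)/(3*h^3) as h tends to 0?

1/9

Substitution gives 0/0 (the numerator vanishes to order 3).
Expand each term to order h^3: the coefficient of h^3 in 2·sin(h) is -1/3 and in -3·cos(3h) is 0.
Lower-order terms cancel with the polynomial part, so the numerator is (-1/3)·h^3 + o(h^3), and the limit is (-1/3)/(-3) = 1/9.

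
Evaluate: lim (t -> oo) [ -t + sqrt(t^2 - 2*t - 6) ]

-1

This has the form ∞ − ∞. Multiply and divide by the conjugate √(t^2 - 2*t - 6) + t.
That gives (-2t - 6) / (√(t^2 - 2*t - 6) + t).
Divide numerator and denominator by t: the limit is -2/(2·1) = -1.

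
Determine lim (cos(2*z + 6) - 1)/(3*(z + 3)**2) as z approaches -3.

Direct substitution gives 0/0.
Apply L'Hôpital: lim (-2*sin(2*z + 6))/(6*z + 18), still 0/0.
After 2 applications of L'Hôpital's rule the quotient is (-4*cos(2*z + 6))/(6); substituting z = -3 gives -2/3.

-2/3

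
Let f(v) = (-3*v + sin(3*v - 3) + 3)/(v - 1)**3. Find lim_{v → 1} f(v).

Direct substitution gives 0/0.
Apply L'Hôpital: lim (3*cos(3*v - 3) - 3)/(3*(v - 1)^2), still 0/0.
Apply L'Hôpital: lim (-9*sin(3*v - 3))/(6*v - 6), still 0/0.
After 3 applications of L'Hôpital's rule the quotient is (-27*cos(3*v - 3))/(6); substituting v = 1 gives -9/2.

-9/2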